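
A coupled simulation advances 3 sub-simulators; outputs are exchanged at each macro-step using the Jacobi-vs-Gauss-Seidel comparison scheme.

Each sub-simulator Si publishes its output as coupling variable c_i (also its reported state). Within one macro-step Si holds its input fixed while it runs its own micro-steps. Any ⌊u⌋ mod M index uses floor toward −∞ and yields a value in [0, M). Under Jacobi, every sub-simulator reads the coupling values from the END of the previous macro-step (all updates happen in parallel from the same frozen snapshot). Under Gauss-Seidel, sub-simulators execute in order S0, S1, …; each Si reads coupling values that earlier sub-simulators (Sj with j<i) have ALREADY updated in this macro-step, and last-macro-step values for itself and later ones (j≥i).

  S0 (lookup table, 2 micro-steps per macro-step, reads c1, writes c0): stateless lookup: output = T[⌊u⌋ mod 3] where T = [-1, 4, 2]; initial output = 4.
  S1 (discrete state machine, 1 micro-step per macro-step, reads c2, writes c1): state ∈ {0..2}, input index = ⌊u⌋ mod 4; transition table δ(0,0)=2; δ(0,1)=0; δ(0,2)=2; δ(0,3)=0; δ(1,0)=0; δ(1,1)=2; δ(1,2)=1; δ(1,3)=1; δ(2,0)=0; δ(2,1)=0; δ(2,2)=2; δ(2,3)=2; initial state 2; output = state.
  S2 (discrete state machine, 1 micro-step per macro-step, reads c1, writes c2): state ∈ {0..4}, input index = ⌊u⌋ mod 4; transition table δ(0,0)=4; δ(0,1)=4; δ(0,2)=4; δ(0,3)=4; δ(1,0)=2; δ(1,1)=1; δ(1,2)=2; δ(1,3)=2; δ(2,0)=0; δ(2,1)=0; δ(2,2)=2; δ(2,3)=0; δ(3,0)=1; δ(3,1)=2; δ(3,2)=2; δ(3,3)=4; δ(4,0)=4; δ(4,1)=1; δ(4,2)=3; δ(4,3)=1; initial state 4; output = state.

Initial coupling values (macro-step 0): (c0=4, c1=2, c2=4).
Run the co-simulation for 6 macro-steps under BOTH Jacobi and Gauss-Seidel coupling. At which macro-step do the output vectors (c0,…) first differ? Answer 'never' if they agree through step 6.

first divergence at macro-step: 1

[Jacobi] macro 1: S0 reads c1=2 → after 2×micro: 2; S1 reads c2=4 → after 1×micro: 0; S2 reads c1=2 → after 1×micro: 3 ⇒ (c0=2, c1=0, c2=3)
[Jacobi] macro 2: S0 reads c1=0 → after 2×micro: -1; S1 reads c2=3 → after 1×micro: 0; S2 reads c1=0 → after 1×micro: 1 ⇒ (c0=-1, c1=0, c2=1)
[Jacobi] macro 3: S0 reads c1=0 → after 2×micro: -1; S1 reads c2=1 → after 1×micro: 0; S2 reads c1=0 → after 1×micro: 2 ⇒ (c0=-1, c1=0, c2=2)
[Jacobi] macro 4: S0 reads c1=0 → after 2×micro: -1; S1 reads c2=2 → after 1×micro: 2; S2 reads c1=0 → after 1×micro: 0 ⇒ (c0=-1, c1=2, c2=0)
[Jacobi] macro 5: S0 reads c1=2 → after 2×micro: 2; S1 reads c2=0 → after 1×micro: 0; S2 reads c1=2 → after 1×micro: 4 ⇒ (c0=2, c1=0, c2=4)
[Jacobi] macro 6: S0 reads c1=0 → after 2×micro: -1; S1 reads c2=4 → after 1×micro: 2; S2 reads c1=0 → after 1×micro: 4 ⇒ (c0=-1, c1=2, c2=4)
[Gauss-Seidel] macro 1: S0 reads c1=2 → after 2×micro: 2; S1 reads c2=4 → after 1×micro: 0; S2 reads c1=0 → after 1×micro: 4 ⇒ (c0=2, c1=0, c2=4)
[Gauss-Seidel] macro 2: S0 reads c1=0 → after 2×micro: -1; S1 reads c2=4 → after 1×micro: 2; S2 reads c1=2 → after 1×micro: 3 ⇒ (c0=-1, c1=2, c2=3)
[Gauss-Seidel] macro 3: S0 reads c1=2 → after 2×micro: 2; S1 reads c2=3 → after 1×micro: 2; S2 reads c1=2 → after 1×micro: 2 ⇒ (c0=2, c1=2, c2=2)
[Gauss-Seidel] macro 4: S0 reads c1=2 → after 2×micro: 2; S1 reads c2=2 → after 1×micro: 2; S2 reads c1=2 → after 1×micro: 2 ⇒ (c0=2, c1=2, c2=2)
[Gauss-Seidel] macro 5: S0 reads c1=2 → after 2×micro: 2; S1 reads c2=2 → after 1×micro: 2; S2 reads c1=2 → after 1×micro: 2 ⇒ (c0=2, c1=2, c2=2)
[Gauss-Seidel] macro 6: S0 reads c1=2 → after 2×micro: 2; S1 reads c2=2 → after 1×micro: 2; S2 reads c1=2 → after 1×micro: 2 ⇒ (c0=2, c1=2, c2=2)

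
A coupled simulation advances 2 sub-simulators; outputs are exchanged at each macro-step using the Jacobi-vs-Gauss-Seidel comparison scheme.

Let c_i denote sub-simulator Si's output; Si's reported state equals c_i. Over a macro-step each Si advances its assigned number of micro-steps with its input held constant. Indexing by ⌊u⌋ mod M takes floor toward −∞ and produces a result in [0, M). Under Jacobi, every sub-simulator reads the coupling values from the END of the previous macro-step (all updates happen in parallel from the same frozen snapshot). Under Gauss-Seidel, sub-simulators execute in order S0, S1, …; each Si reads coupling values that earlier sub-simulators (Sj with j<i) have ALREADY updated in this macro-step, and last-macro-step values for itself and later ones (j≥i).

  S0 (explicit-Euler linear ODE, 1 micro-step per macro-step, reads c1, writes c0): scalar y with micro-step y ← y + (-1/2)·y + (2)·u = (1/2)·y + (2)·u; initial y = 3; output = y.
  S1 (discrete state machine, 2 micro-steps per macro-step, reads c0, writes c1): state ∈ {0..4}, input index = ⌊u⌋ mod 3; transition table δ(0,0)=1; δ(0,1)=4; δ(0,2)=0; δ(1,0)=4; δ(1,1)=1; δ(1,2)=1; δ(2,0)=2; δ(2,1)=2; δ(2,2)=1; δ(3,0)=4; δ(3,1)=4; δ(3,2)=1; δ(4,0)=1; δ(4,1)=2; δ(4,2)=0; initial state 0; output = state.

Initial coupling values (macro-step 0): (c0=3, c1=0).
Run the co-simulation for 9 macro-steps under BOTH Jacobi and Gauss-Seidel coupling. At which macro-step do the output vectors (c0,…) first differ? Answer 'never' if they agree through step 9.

[Jacobi] macro 1: S0 reads c1=0 → after 1×micro: 3/2; S1 reads c0=3 → after 2×micro: 4 ⇒ (c0=3/2, c1=4)
[Jacobi] macro 2: S0 reads c1=4 → after 1×micro: 35/4; S1 reads c0=3/2 → after 2×micro: 2 ⇒ (c0=35/4, c1=2)
[Jacobi] macro 3: S0 reads c1=2 → after 1×micro: 67/8; S1 reads c0=35/4 → after 2×micro: 1 ⇒ (c0=67/8, c1=1)
[Jacobi] macro 4: S0 reads c1=1 → after 1×micro: 99/16; S1 reads c0=67/8 → after 2×micro: 1 ⇒ (c0=99/16, c1=1)
[Jacobi] macro 5: S0 reads c1=1 → after 1×micro: 163/32; S1 reads c0=99/16 → after 2×micro: 1 ⇒ (c0=163/32, c1=1)
[Jacobi] macro 6: S0 reads c1=1 → after 1×micro: 291/64; S1 reads c0=163/32 → after 2×micro: 1 ⇒ (c0=291/64, c1=1)
[Jacobi] macro 7: S0 reads c1=1 → after 1×micro: 547/128; S1 reads c0=291/64 → after 2×micro: 1 ⇒ (c0=547/128, c1=1)
[Jacobi] macro 8: S0 reads c1=1 → after 1×micro: 1059/256; S1 reads c0=547/128 → after 2×micro: 1 ⇒ (c0=1059/256, c1=1)
[Jacobi] macro 9: S0 reads c1=1 → after 1×micro: 2083/512; S1 reads c0=1059/256 → after 2×micro: 1 ⇒ (c0=2083/512, c1=1)
[Gauss-Seidel] macro 1: S0 reads c1=0 → after 1×micro: 3/2; S1 reads c0=3/2 → after 2×micro: 2 ⇒ (c0=3/2, c1=2)
[Gauss-Seidel] macro 2: S0 reads c1=2 → after 1×micro: 19/4; S1 reads c0=19/4 → after 2×micro: 2 ⇒ (c0=19/4, c1=2)
[Gauss-Seidel] macro 3: S0 reads c1=2 → after 1×micro: 51/8; S1 reads c0=51/8 → after 2×micro: 2 ⇒ (c0=51/8, c1=2)
[Gauss-Seidel] macro 4: S0 reads c1=2 → after 1×micro: 115/16; S1 reads c0=115/16 → after 2×micro: 2 ⇒ (c0=115/16, c1=2)
[Gauss-Seidel] macro 5: S0 reads c1=2 → after 1×micro: 243/32; S1 reads c0=243/32 → after 2×micro: 2 ⇒ (c0=243/32, c1=2)
[Gauss-Seidel] macro 6: S0 reads c1=2 → after 1×micro: 499/64; S1 reads c0=499/64 → after 2×micro: 2 ⇒ (c0=499/64, c1=2)
[Gauss-Seidel] macro 7: S0 reads c1=2 → after 1×micro: 1011/128; S1 reads c0=1011/128 → after 2×micro: 2 ⇒ (c0=1011/128, c1=2)
[Gauss-Seidel] macro 8: S0 reads c1=2 → after 1×micro: 2035/256; S1 reads c0=2035/256 → after 2×micro: 2 ⇒ (c0=2035/256, c1=2)
[Gauss-Seidel] macro 9: S0 reads c1=2 → after 1×micro: 4083/512; S1 reads c0=4083/512 → after 2×micro: 2 ⇒ (c0=4083/512, c1=2)

first divergence at macro-step: 1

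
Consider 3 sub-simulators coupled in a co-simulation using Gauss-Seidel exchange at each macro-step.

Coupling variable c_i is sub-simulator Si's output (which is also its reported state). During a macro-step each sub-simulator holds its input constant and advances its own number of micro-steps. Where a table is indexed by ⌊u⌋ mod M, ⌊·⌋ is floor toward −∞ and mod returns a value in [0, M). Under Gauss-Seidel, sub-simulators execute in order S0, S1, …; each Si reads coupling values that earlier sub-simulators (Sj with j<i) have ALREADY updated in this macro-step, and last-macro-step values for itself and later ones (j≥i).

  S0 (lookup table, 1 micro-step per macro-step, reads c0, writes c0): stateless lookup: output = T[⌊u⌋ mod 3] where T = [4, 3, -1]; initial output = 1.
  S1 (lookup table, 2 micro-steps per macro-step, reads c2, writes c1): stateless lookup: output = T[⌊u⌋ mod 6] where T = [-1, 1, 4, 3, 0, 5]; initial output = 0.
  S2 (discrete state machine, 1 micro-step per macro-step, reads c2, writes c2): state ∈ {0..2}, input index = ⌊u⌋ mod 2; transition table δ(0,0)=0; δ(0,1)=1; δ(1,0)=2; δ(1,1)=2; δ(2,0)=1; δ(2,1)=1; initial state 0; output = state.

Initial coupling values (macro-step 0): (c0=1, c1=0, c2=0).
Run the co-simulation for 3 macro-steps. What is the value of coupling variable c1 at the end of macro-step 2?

c1 at macro-step 2 = -1

macro 1: S0 reads c0=1 → after 1×micro: 3; S1 reads c2=0 → after 2×micro: -1; S2 reads c2=0 → after 1×micro: 0 ⇒ (c0=3, c1=-1, c2=0)
macro 2: S0 reads c0=3 → after 1×micro: 4; S1 reads c2=0 → after 2×micro: -1; S2 reads c2=0 → after 1×micro: 0 ⇒ (c0=4, c1=-1, c2=0)
macro 3: S0 reads c0=4 → after 1×micro: 3; S1 reads c2=0 → after 2×micro: -1; S2 reads c2=0 → after 1×micro: 0 ⇒ (c0=3, c1=-1, c2=0)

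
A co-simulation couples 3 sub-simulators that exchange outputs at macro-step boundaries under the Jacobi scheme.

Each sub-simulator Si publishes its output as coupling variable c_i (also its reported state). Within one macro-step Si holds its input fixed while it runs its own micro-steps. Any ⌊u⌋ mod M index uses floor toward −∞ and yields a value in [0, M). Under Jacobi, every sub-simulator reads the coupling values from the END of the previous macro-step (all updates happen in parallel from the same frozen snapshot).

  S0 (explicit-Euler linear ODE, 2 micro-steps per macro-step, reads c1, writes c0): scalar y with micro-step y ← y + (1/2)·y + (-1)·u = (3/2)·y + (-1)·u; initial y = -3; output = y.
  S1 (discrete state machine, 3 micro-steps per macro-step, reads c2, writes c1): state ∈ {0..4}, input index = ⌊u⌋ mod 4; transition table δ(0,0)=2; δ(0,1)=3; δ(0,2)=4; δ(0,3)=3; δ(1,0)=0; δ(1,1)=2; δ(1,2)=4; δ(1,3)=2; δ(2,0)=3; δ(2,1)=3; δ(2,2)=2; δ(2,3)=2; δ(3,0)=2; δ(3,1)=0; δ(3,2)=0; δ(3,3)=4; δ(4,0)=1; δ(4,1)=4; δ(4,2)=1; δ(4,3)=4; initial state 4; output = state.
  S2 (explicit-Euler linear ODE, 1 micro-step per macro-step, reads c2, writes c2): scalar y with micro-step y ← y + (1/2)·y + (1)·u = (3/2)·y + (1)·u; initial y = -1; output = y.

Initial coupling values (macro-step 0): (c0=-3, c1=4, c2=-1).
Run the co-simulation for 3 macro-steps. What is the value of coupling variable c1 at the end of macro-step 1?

c1 at macro-step 1 = 4

macro 1: S0 reads c1=4 → after 2×micro: -67/4; S1 reads c2=-1 → after 3×micro: 4; S2 reads c2=-1 → after 1×micro: -5/2 ⇒ (c0=-67/4, c1=4, c2=-5/2)
macro 2: S0 reads c1=4 → after 2×micro: -763/16; S1 reads c2=-5/2 → after 3×micro: 4; S2 reads c2=-5/2 → after 1×micro: -25/4 ⇒ (c0=-763/16, c1=4, c2=-25/4)
macro 3: S0 reads c1=4 → after 2×micro: -7507/64; S1 reads c2=-25/4 → after 3×micro: 4; S2 reads c2=-25/4 → after 1×micro: -125/8 ⇒ (c0=-7507/64, c1=4, c2=-125/8)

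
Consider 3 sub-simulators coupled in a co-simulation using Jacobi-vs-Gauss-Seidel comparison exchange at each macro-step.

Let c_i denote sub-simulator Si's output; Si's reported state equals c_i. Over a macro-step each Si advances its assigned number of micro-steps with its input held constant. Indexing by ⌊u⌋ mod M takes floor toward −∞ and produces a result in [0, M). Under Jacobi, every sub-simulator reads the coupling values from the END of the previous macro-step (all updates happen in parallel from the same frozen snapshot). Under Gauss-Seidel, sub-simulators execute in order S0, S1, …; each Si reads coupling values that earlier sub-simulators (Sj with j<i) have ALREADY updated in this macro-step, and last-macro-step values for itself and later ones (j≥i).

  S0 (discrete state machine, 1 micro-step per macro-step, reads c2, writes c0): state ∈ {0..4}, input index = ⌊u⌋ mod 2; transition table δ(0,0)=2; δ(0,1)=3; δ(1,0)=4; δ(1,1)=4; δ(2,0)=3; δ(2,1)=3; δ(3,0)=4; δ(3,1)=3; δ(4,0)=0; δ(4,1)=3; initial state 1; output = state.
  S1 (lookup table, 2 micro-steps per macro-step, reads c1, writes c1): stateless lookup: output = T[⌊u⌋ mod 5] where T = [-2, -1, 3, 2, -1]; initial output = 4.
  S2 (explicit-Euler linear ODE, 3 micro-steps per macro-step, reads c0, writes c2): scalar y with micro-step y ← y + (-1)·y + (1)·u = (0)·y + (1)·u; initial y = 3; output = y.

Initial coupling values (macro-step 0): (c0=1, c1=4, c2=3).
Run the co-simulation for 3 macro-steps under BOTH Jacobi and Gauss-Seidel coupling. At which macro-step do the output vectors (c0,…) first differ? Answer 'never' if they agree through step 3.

[Jacobi] macro 1: S0 reads c2=3 → after 1×micro: 4; S1 reads c1=4 → after 2×micro: -1; S2 reads c0=1 → after 3×micro: 1 ⇒ (c0=4, c1=-1, c2=1)
[Jacobi] macro 2: S0 reads c2=1 → after 1×micro: 3; S1 reads c1=-1 → after 2×micro: -1; S2 reads c0=4 → after 3×micro: 4 ⇒ (c0=3, c1=-1, c2=4)
[Jacobi] macro 3: S0 reads c2=4 → after 1×micro: 4; S1 reads c1=-1 → after 2×micro: -1; S2 reads c0=3 → after 3×micro: 3 ⇒ (c0=4, c1=-1, c2=3)
[Gauss-Seidel] macro 1: S0 reads c2=3 → after 1×micro: 4; S1 reads c1=4 → after 2×micro: -1; S2 reads c0=4 → after 3×micro: 4 ⇒ (c0=4, c1=-1, c2=4)
[Gauss-Seidel] macro 2: S0 reads c2=4 → after 1×micro: 0; S1 reads c1=-1 → after 2×micro: -1; S2 reads c0=0 → after 3×micro: 0 ⇒ (c0=0, c1=-1, c2=0)
[Gauss-Seidel] macro 3: S0 reads c2=0 → after 1×micro: 2; S1 reads c1=-1 → after 2×micro: -1; S2 reads c0=2 → after 3×micro: 2 ⇒ (c0=2, c1=-1, c2=2)

first divergence at macro-step: 1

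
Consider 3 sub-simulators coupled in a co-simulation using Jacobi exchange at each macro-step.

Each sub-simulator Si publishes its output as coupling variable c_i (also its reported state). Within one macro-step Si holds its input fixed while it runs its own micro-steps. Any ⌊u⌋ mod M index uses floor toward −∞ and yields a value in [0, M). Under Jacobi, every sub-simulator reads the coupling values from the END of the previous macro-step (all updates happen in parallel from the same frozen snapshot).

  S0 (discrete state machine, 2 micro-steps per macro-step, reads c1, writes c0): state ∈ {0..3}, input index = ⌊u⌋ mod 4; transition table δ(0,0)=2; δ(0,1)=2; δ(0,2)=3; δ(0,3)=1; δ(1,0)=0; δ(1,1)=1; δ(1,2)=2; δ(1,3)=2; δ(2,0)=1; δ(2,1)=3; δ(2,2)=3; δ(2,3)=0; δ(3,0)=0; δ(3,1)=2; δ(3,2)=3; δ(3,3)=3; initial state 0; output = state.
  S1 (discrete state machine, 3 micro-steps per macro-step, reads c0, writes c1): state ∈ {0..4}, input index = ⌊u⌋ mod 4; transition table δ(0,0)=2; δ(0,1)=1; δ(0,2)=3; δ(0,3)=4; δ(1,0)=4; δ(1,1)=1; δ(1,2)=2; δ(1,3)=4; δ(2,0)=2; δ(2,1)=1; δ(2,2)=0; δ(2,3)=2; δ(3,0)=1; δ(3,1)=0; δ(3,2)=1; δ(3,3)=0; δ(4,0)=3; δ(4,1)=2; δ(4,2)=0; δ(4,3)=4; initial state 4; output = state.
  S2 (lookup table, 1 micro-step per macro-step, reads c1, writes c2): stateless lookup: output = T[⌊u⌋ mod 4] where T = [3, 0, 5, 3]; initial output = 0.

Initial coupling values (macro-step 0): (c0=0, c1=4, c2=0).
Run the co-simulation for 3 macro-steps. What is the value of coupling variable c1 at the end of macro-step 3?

c1 at macro-step 3 = 3

macro 1: S0 reads c1=4 → after 2×micro: 1; S1 reads c0=0 → after 3×micro: 4; S2 reads c1=4 → after 1×micro: 3 ⇒ (c0=1, c1=4, c2=3)
macro 2: S0 reads c1=4 → after 2×micro: 2; S1 reads c0=1 → after 3×micro: 1; S2 reads c1=4 → after 1×micro: 3 ⇒ (c0=2, c1=1, c2=3)
macro 3: S0 reads c1=1 → after 2×micro: 2; S1 reads c0=2 → after 3×micro: 3; S2 reads c1=1 → after 1×micro: 0 ⇒ (c0=2, c1=3, c2=0)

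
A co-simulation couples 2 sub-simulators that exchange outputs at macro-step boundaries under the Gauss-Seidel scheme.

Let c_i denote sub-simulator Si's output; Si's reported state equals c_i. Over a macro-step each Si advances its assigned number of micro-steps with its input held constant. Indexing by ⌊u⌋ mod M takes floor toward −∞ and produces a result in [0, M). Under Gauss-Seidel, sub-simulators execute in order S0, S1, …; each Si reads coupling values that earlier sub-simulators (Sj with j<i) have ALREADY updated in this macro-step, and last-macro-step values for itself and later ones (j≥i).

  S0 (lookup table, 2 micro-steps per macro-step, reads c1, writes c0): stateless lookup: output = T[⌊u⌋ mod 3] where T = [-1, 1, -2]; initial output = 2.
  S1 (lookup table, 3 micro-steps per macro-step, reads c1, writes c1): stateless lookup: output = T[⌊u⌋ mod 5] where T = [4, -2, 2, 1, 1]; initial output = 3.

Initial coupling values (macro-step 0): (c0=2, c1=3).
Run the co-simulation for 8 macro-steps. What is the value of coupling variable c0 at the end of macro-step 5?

c0 at macro-step 5 = 1

macro 1: S0 reads c1=3 → after 2×micro: -1; S1 reads c1=3 → after 3×micro: 1 ⇒ (c0=-1, c1=1)
macro 2: S0 reads c1=1 → after 2×micro: 1; S1 reads c1=1 → after 3×micro: -2 ⇒ (c0=1, c1=-2)
macro 3: S0 reads c1=-2 → after 2×micro: 1; S1 reads c1=-2 → after 3×micro: 1 ⇒ (c0=1, c1=1)
macro 4: S0 reads c1=1 → after 2×micro: 1; S1 reads c1=1 → after 3×micro: -2 ⇒ (c0=1, c1=-2)
macro 5: S0 reads c1=-2 → after 2×micro: 1; S1 reads c1=-2 → after 3×micro: 1 ⇒ (c0=1, c1=1)
macro 6: S0 reads c1=1 → after 2×micro: 1; S1 reads c1=1 → after 3×micro: -2 ⇒ (c0=1, c1=-2)
macro 7: S0 reads c1=-2 → after 2×micro: 1; S1 reads c1=-2 → after 3×micro: 1 ⇒ (c0=1, c1=1)
macro 8: S0 reads c1=1 → after 2×micro: 1; S1 reads c1=1 → after 3×micro: -2 ⇒ (c0=1, c1=-2)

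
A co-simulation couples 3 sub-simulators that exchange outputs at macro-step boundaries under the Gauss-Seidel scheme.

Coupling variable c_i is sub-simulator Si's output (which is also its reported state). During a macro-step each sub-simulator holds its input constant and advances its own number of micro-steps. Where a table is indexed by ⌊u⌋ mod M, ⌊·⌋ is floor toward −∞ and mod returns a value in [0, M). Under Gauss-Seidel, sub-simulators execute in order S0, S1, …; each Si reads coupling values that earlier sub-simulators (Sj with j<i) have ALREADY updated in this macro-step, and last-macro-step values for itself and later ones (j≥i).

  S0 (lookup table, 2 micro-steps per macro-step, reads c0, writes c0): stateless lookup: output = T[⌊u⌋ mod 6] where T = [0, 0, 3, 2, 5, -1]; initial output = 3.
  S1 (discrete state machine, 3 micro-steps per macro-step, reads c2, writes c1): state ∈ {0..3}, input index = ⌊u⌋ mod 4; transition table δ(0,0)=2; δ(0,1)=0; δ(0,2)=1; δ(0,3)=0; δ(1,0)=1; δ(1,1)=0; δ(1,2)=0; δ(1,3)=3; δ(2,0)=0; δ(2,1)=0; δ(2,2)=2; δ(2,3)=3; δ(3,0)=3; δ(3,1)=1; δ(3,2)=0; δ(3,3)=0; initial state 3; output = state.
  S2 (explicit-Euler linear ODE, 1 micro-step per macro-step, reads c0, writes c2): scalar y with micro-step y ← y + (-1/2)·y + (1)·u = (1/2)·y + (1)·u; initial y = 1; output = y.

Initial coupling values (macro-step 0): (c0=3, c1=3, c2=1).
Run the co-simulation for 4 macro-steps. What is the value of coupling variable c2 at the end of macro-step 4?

c2 at macro-step 4 = 81/16

macro 1: S0 reads c0=3 → after 2×micro: 2; S1 reads c2=1 → after 3×micro: 0; S2 reads c0=2 → after 1×micro: 5/2 ⇒ (c0=2, c1=0, c2=5/2)
macro 2: S0 reads c0=2 → after 2×micro: 3; S1 reads c2=5/2 → after 3×micro: 1; S2 reads c0=3 → after 1×micro: 17/4 ⇒ (c0=3, c1=1, c2=17/4)
macro 3: S0 reads c0=3 → after 2×micro: 2; S1 reads c2=17/4 → after 3×micro: 1; S2 reads c0=2 → after 1×micro: 33/8 ⇒ (c0=2, c1=1, c2=33/8)
macro 4: S0 reads c0=2 → after 2×micro: 3; S1 reads c2=33/8 → after 3×micro: 1; S2 reads c0=3 → after 1×micro: 81/16 ⇒ (c0=3, c1=1, c2=81/16)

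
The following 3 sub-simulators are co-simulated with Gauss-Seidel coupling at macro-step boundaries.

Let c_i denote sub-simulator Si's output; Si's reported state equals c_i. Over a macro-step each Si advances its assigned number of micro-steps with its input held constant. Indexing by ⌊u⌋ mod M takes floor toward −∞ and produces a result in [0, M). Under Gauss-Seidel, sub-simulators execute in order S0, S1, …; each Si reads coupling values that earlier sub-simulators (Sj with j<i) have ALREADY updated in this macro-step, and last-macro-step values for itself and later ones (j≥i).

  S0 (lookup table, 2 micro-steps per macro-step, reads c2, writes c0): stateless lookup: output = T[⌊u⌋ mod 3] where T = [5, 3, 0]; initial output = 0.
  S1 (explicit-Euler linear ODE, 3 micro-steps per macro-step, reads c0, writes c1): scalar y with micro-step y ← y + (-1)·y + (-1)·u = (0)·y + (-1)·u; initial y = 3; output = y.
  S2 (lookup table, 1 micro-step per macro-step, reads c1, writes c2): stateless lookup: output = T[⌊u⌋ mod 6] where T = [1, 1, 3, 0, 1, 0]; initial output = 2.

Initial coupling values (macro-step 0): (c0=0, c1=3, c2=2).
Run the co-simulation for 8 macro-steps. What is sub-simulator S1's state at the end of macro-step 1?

S1 state at macro-step 1 = 0

macro 1: S0 reads c2=2 → after 2×micro: 0; S1 reads c0=0 → after 3×micro: 0; S2 reads c1=0 → after 1×micro: 1 ⇒ (c0=0, c1=0, c2=1)
macro 2: S0 reads c2=1 → after 2×micro: 3; S1 reads c0=3 → after 3×micro: -3; S2 reads c1=-3 → after 1×micro: 0 ⇒ (c0=3, c1=-3, c2=0)
macro 3: S0 reads c2=0 → after 2×micro: 5; S1 reads c0=5 → after 3×micro: -5; S2 reads c1=-5 → after 1×micro: 1 ⇒ (c0=5, c1=-5, c2=1)
macro 4: S0 reads c2=1 → after 2×micro: 3; S1 reads c0=3 → after 3×micro: -3; S2 reads c1=-3 → after 1×micro: 0 ⇒ (c0=3, c1=-3, c2=0)
macro 5: S0 reads c2=0 → after 2×micro: 5; S1 reads c0=5 → after 3×micro: -5; S2 reads c1=-5 → after 1×micro: 1 ⇒ (c0=5, c1=-5, c2=1)
macro 6: S0 reads c2=1 → after 2×micro: 3; S1 reads c0=3 → after 3×micro: -3; S2 reads c1=-3 → after 1×micro: 0 ⇒ (c0=3, c1=-3, c2=0)
macro 7: S0 reads c2=0 → after 2×micro: 5; S1 reads c0=5 → after 3×micro: -5; S2 reads c1=-5 → after 1×micro: 1 ⇒ (c0=5, c1=-5, c2=1)
macro 8: S0 reads c2=1 → after 2×micro: 3; S1 reads c0=3 → after 3×micro: -3; S2 reads c1=-3 → after 1×micro: 0 ⇒ (c0=3, c1=-3, c2=0)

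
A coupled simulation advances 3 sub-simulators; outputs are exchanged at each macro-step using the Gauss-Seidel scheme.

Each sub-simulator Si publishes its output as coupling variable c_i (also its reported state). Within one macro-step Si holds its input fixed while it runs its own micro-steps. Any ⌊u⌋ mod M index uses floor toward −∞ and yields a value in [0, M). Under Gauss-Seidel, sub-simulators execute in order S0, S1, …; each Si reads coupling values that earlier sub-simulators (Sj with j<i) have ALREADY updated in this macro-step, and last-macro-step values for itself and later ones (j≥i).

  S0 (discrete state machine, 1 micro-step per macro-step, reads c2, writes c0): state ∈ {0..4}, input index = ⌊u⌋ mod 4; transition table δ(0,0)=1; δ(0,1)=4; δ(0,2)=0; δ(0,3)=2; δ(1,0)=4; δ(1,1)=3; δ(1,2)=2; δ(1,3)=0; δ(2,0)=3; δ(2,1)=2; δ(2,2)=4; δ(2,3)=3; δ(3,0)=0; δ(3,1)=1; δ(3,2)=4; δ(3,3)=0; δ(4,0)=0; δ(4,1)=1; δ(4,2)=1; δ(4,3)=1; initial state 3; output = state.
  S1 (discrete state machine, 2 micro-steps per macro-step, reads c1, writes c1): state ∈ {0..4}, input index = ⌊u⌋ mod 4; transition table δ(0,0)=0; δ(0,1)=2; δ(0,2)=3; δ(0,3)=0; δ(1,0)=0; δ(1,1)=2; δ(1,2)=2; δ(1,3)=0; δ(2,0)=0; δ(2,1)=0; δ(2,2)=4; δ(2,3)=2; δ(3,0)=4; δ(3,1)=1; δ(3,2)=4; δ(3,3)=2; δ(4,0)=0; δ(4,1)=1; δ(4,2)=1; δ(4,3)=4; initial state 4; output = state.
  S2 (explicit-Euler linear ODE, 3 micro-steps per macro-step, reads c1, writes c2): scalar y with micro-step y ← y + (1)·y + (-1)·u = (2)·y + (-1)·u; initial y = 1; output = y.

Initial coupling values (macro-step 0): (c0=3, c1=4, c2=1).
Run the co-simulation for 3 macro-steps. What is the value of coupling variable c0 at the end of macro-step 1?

c0 at macro-step 1 = 1

macro 1: S0 reads c2=1 → after 1×micro: 1; S1 reads c1=4 → after 2×micro: 0; S2 reads c1=0 → after 3×micro: 8 ⇒ (c0=1, c1=0, c2=8)
macro 2: S0 reads c2=8 → after 1×micro: 4; S1 reads c1=0 → after 2×micro: 0; S2 reads c1=0 → after 3×micro: 64 ⇒ (c0=4, c1=0, c2=64)
macro 3: S0 reads c2=64 → after 1×micro: 0; S1 reads c1=0 → after 2×micro: 0; S2 reads c1=0 → after 3×micro: 512 ⇒ (c0=0, c1=0, c2=512)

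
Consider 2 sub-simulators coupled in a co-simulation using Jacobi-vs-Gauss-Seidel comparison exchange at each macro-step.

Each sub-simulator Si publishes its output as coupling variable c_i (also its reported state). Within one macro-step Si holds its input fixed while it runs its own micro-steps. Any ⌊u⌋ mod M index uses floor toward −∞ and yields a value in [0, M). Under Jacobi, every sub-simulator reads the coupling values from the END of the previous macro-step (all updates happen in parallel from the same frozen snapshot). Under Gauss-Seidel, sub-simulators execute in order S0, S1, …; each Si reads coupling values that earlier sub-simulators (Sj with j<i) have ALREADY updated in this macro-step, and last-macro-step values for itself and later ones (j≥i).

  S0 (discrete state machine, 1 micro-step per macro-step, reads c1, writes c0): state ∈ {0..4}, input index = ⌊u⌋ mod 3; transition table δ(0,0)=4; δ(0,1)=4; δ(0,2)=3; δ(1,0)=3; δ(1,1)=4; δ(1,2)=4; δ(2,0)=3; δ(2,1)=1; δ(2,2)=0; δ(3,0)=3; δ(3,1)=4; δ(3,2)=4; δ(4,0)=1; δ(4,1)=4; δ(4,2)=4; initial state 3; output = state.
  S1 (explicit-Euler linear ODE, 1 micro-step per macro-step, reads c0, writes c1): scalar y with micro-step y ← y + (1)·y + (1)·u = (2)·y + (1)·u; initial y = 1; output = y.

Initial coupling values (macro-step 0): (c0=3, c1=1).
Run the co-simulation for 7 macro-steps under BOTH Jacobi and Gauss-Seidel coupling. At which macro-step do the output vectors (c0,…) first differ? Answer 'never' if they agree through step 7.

[Jacobi] macro 1: S0 reads c1=1 → after 1×micro: 4; S1 reads c0=3 → after 1×micro: 5 ⇒ (c0=4, c1=5)
[Jacobi] macro 2: S0 reads c1=5 → after 1×micro: 4; S1 reads c0=4 → after 1×micro: 14 ⇒ (c0=4, c1=14)
[Jacobi] macro 3: S0 reads c1=14 → after 1×micro: 4; S1 reads c0=4 → after 1×micro: 32 ⇒ (c0=4, c1=32)
[Jacobi] macro 4: S0 reads c1=32 → after 1×micro: 4; S1 reads c0=4 → after 1×micro: 68 ⇒ (c0=4, c1=68)
[Jacobi] macro 5: S0 reads c1=68 → after 1×micro: 4; S1 reads c0=4 → after 1×micro: 140 ⇒ (c0=4, c1=140)
[Jacobi] macro 6: S0 reads c1=140 → after 1×micro: 4; S1 reads c0=4 → after 1×micro: 284 ⇒ (c0=4, c1=284)
[Jacobi] macro 7: S0 reads c1=284 → after 1×micro: 4; S1 reads c0=4 → after 1×micro: 572 ⇒ (c0=4, c1=572)
[Gauss-Seidel] macro 1: S0 reads c1=1 → after 1×micro: 4; S1 reads c0=4 → after 1×micro: 6 ⇒ (c0=4, c1=6)
[Gauss-Seidel] macro 2: S0 reads c1=6 → after 1×micro: 1; S1 reads c0=1 → after 1×micro: 13 ⇒ (c0=1, c1=13)
[Gauss-Seidel] macro 3: S0 reads c1=13 → after 1×micro: 4; S1 reads c0=4 → after 1×micro: 30 ⇒ (c0=4, c1=30)
[Gauss-Seidel] macro 4: S0 reads c1=30 → after 1×micro: 1; S1 reads c0=1 → after 1×micro: 61 ⇒ (c0=1, c1=61)
[Gauss-Seidel] macro 5: S0 reads c1=61 → after 1×micro: 4; S1 reads c0=4 → after 1×micro: 126 ⇒ (c0=4, c1=126)
[Gauss-Seidel] macro 6: S0 reads c1=126 → after 1×micro: 1; S1 reads c0=1 → after 1×micro: 253 ⇒ (c0=1, c1=253)
[Gauss-Seidel] macro 7: S0 reads c1=253 → after 1×micro: 4; S1 reads c0=4 → after 1×micro: 510 ⇒ (c0=4, c1=510)

first divergence at macro-step: 1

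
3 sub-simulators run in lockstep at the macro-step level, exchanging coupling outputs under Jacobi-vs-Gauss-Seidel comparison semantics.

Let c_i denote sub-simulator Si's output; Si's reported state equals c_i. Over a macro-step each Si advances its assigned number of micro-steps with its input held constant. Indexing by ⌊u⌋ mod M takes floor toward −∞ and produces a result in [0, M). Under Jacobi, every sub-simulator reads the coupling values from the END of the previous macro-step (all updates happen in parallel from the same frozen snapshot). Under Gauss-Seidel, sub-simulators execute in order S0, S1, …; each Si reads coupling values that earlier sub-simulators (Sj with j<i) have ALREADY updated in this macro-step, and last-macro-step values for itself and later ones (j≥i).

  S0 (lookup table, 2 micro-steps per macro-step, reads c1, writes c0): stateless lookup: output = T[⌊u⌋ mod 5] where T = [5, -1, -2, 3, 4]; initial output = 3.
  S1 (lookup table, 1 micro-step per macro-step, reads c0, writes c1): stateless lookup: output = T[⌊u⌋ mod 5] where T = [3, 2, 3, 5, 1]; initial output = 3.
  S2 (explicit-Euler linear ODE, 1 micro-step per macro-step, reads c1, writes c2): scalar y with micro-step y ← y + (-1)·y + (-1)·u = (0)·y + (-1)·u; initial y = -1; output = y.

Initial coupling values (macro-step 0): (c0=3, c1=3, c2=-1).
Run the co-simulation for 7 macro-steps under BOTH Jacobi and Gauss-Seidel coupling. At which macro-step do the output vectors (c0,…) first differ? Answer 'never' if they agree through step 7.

[Jacobi] macro 1: S0 reads c1=3 → after 2×micro: 3; S1 reads c0=3 → after 1×micro: 5; S2 reads c1=3 → after 1×micro: -3 ⇒ (c0=3, c1=5, c2=-3)
[Jacobi] macro 2: S0 reads c1=5 → after 2×micro: 5; S1 reads c0=3 → after 1×micro: 5; S2 reads c1=5 → after 1×micro: -5 ⇒ (c0=5, c1=5, c2=-5)
[Jacobi] macro 3: S0 reads c1=5 → after 2×micro: 5; S1 reads c0=5 → after 1×micro: 3; S2 reads c1=5 → after 1×micro: -5 ⇒ (c0=5, c1=3, c2=-5)
[Jacobi] macro 4: S0 reads c1=3 → after 2×micro: 3; S1 reads c0=5 → after 1×micro: 3; S2 reads c1=3 → after 1×micro: -3 ⇒ (c0=3, c1=3, c2=-3)
[Jacobi] macro 5: S0 reads c1=3 → after 2×micro: 3; S1 reads c0=3 → after 1×micro: 5; S2 reads c1=3 → after 1×micro: -3 ⇒ (c0=3, c1=5, c2=-3)
[Jacobi] macro 6: S0 reads c1=5 → after 2×micro: 5; S1 reads c0=3 → after 1×micro: 5; S2 reads c1=5 → after 1×micro: -5 ⇒ (c0=5, c1=5, c2=-5)
[Jacobi] macro 7: S0 reads c1=5 → after 2×micro: 5; S1 reads c0=5 → after 1×micro: 3; S2 reads c1=5 → after 1×micro: -5 ⇒ (c0=5, c1=3, c2=-5)
[Gauss-Seidel] macro 1: S0 reads c1=3 → after 2×micro: 3; S1 reads c0=3 → after 1×micro: 5; S2 reads c1=5 → after 1×micro: -5 ⇒ (c0=3, c1=5, c2=-5)
[Gauss-Seidel] macro 2: S0 reads c1=5 → after 2×micro: 5; S1 reads c0=5 → after 1×micro: 3; S2 reads c1=3 → after 1×micro: -3 ⇒ (c0=5, c1=3, c2=-3)
[Gauss-Seidel] macro 3: S0 reads c1=3 → after 2×micro: 3; S1 reads c0=3 → after 1×micro: 5; S2 reads c1=5 → after 1×micro: -5 ⇒ (c0=3, c1=5, c2=-5)
[Gauss-Seidel] macro 4: S0 reads c1=5 → after 2×micro: 5; S1 reads c0=5 → after 1×micro: 3; S2 reads c1=3 → after 1×micro: -3 ⇒ (c0=5, c1=3, c2=-3)
[Gauss-Seidel] macro 5: S0 reads c1=3 → after 2×micro: 3; S1 reads c0=3 → after 1×micro: 5; S2 reads c1=5 → after 1×micro: -5 ⇒ (c0=3, c1=5, c2=-5)
[Gauss-Seidel] macro 6: S0 reads c1=5 → after 2×micro: 5; S1 reads c0=5 → after 1×micro: 3; S2 reads c1=3 → after 1×micro: -3 ⇒ (c0=5, c1=3, c2=-3)
[Gauss-Seidel] macro 7: S0 reads c1=3 → after 2×micro: 3; S1 reads c0=3 → after 1×micro: 5; S2 reads c1=5 → after 1×micro: -5 ⇒ (c0=3, c1=5, c2=-5)

first divergence at macro-step: 1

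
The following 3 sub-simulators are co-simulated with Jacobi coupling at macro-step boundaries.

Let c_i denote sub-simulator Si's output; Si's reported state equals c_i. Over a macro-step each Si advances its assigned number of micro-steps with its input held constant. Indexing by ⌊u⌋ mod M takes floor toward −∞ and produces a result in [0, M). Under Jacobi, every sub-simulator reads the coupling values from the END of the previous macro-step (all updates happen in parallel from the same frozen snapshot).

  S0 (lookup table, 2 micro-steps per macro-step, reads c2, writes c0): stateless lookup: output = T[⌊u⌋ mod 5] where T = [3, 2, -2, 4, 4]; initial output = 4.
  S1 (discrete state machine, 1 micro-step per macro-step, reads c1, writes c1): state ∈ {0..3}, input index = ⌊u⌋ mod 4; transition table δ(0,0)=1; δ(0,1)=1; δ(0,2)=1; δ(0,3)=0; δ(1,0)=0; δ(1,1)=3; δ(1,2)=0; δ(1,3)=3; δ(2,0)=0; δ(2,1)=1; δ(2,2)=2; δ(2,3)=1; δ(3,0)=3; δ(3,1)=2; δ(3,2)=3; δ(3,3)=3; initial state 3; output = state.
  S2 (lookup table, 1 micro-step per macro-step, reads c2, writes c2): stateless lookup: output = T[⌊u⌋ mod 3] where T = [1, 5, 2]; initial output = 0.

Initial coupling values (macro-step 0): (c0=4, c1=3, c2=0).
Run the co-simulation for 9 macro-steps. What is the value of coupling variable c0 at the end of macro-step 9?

macro 1: S0 reads c2=0 → after 2×micro: 3; S1 reads c1=3 → after 1×micro: 3; S2 reads c2=0 → after 1×micro: 1 ⇒ (c0=3, c1=3, c2=1)
macro 2: S0 reads c2=1 → after 2×micro: 2; S1 reads c1=3 → after 1×micro: 3; S2 reads c2=1 → after 1×micro: 5 ⇒ (c0=2, c1=3, c2=5)
macro 3: S0 reads c2=5 → after 2×micro: 3; S1 reads c1=3 → after 1×micro: 3; S2 reads c2=5 → after 1×micro: 2 ⇒ (c0=3, c1=3, c2=2)
macro 4: S0 reads c2=2 → after 2×micro: -2; S1 reads c1=3 → after 1×micro: 3; S2 reads c2=2 → after 1×micro: 2 ⇒ (c0=-2, c1=3, c2=2)
macro 5: S0 reads c2=2 → after 2×micro: -2; S1 reads c1=3 → after 1×micro: 3; S2 reads c2=2 → after 1×micro: 2 ⇒ (c0=-2, c1=3, c2=2)
macro 6: S0 reads c2=2 → after 2×micro: -2; S1 reads c1=3 → after 1×micro: 3; S2 reads c2=2 → after 1×micro: 2 ⇒ (c0=-2, c1=3, c2=2)
macro 7: S0 reads c2=2 → after 2×micro: -2; S1 reads c1=3 → after 1×micro: 3; S2 reads c2=2 → after 1×micro: 2 ⇒ (c0=-2, c1=3, c2=2)
macro 8: S0 reads c2=2 → after 2×micro: -2; S1 reads c1=3 → after 1×micro: 3; S2 reads c2=2 → after 1×micro: 2 ⇒ (c0=-2, c1=3, c2=2)
macro 9: S0 reads c2=2 → after 2×micro: -2; S1 reads c1=3 → after 1×micro: 3; S2 reads c2=2 → after 1×micro: 2 ⇒ (c0=-2, c1=3, c2=2)

c0 at macro-step 9 = -2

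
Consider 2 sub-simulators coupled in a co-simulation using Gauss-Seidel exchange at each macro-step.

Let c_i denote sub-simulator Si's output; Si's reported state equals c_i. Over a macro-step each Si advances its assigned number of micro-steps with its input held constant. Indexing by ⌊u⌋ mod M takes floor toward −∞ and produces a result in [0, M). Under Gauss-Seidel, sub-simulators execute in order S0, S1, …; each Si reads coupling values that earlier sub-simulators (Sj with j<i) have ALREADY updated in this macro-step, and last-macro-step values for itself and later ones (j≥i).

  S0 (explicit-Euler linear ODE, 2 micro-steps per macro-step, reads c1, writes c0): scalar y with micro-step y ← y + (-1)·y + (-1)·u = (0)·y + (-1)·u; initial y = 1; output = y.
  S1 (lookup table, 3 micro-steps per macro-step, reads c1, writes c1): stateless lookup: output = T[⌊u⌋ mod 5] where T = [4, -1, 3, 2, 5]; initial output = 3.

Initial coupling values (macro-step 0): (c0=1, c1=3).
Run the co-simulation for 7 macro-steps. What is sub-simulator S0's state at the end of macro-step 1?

S0 state at macro-step 1 = -3

macro 1: S0 reads c1=3 → after 2×micro: -3; S1 reads c1=3 → after 3×micro: 2 ⇒ (c0=-3, c1=2)
macro 2: S0 reads c1=2 → after 2×micro: -2; S1 reads c1=2 → after 3×micro: 3 ⇒ (c0=-2, c1=3)
macro 3: S0 reads c1=3 → after 2×micro: -3; S1 reads c1=3 → after 3×micro: 2 ⇒ (c0=-3, c1=2)
macro 4: S0 reads c1=2 → after 2×micro: -2; S1 reads c1=2 → after 3×micro: 3 ⇒ (c0=-2, c1=3)
macro 5: S0 reads c1=3 → after 2×micro: -3; S1 reads c1=3 → after 3×micro: 2 ⇒ (c0=-3, c1=2)
macro 6: S0 reads c1=2 → after 2×micro: -2; S1 reads c1=2 → after 3×micro: 3 ⇒ (c0=-2, c1=3)
macro 7: S0 reads c1=3 → after 2×micro: -3; S1 reads c1=3 → after 3×micro: 2 ⇒ (c0=-3, c1=2)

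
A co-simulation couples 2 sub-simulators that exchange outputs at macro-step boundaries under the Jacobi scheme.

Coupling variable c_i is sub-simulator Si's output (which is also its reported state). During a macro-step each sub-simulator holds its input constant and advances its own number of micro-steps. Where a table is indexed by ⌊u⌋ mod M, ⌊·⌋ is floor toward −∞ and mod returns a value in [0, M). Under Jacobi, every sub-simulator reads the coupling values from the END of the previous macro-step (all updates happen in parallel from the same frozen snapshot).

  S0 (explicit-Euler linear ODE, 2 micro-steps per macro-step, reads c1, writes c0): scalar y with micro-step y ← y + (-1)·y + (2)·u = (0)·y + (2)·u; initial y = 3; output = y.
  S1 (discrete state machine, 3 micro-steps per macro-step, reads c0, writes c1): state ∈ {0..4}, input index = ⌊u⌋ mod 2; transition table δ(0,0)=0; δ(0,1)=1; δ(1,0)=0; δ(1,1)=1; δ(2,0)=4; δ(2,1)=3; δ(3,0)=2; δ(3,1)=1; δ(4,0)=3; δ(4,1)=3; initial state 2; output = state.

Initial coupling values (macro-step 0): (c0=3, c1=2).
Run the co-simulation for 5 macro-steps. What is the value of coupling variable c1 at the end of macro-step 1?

macro 1: S0 reads c1=2 → after 2×micro: 4; S1 reads c0=3 → after 3×micro: 1 ⇒ (c0=4, c1=1)
macro 2: S0 reads c1=1 → after 2×micro: 2; S1 reads c0=4 → after 3×micro: 0 ⇒ (c0=2, c1=0)
macro 3: S0 reads c1=0 → after 2×micro: 0; S1 reads c0=2 → after 3×micro: 0 ⇒ (c0=0, c1=0)
macro 4: S0 reads c1=0 → after 2×micro: 0; S1 reads c0=0 → after 3×micro: 0 ⇒ (c0=0, c1=0)
macro 5: S0 reads c1=0 → after 2×micro: 0; S1 reads c0=0 → after 3×micro: 0 ⇒ (c0=0, c1=0)

c1 at macro-step 1 = 1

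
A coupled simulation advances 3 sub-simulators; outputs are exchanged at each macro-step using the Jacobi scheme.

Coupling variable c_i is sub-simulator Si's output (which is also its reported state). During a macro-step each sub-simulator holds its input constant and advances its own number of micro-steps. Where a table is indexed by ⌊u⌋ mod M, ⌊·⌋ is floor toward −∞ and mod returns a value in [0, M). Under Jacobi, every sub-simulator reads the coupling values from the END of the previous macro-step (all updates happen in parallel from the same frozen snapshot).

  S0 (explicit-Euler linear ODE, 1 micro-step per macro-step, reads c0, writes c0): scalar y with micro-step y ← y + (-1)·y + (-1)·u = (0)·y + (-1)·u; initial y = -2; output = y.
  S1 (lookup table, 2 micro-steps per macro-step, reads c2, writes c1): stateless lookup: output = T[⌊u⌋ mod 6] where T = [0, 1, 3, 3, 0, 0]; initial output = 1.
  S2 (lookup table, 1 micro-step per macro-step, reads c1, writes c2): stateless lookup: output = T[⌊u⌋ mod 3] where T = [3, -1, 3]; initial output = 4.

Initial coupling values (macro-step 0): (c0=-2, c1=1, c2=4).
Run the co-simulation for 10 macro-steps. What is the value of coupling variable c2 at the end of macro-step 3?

c2 at macro-step 3 = 3

macro 1: S0 reads c0=-2 → after 1×micro: 2; S1 reads c2=4 → after 2×micro: 0; S2 reads c1=1 → after 1×micro: -1 ⇒ (c0=2, c1=0, c2=-1)
macro 2: S0 reads c0=2 → after 1×micro: -2; S1 reads c2=-1 → after 2×micro: 0; S2 reads c1=0 → after 1×micro: 3 ⇒ (c0=-2, c1=0, c2=3)
macro 3: S0 reads c0=-2 → after 1×micro: 2; S1 reads c2=3 → after 2×micro: 3; S2 reads c1=0 → after 1×micro: 3 ⇒ (c0=2, c1=3, c2=3)
macro 4: S0 reads c0=2 → after 1×micro: -2; S1 reads c2=3 → after 2×micro: 3; S2 reads c1=3 → after 1×micro: 3 ⇒ (c0=-2, c1=3, c2=3)
macro 5: S0 reads c0=-2 → after 1×micro: 2; S1 reads c2=3 → after 2×micro: 3; S2 reads c1=3 → after 1×micro: 3 ⇒ (c0=2, c1=3, c2=3)
macro 6: S0 reads c0=2 → after 1×micro: -2; S1 reads c2=3 → after 2×micro: 3; S2 reads c1=3 → after 1×micro: 3 ⇒ (c0=-2, c1=3, c2=3)
macro 7: S0 reads c0=-2 → after 1×micro: 2; S1 reads c2=3 → after 2×micro: 3; S2 reads c1=3 → after 1×micro: 3 ⇒ (c0=2, c1=3, c2=3)
macro 8: S0 reads c0=2 → after 1×micro: -2; S1 reads c2=3 → after 2×micro: 3; S2 reads c1=3 → after 1×micro: 3 ⇒ (c0=-2, c1=3, c2=3)
macro 9: S0 reads c0=-2 → after 1×micro: 2; S1 reads c2=3 → after 2×micro: 3; S2 reads c1=3 → after 1×micro: 3 ⇒ (c0=2, c1=3, c2=3)
macro 10: S0 reads c0=2 → after 1×micro: -2; S1 reads c2=3 → after 2×micro: 3; S2 reads c1=3 → after 1×micro: 3 ⇒ (c0=-2, c1=3, c2=3)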